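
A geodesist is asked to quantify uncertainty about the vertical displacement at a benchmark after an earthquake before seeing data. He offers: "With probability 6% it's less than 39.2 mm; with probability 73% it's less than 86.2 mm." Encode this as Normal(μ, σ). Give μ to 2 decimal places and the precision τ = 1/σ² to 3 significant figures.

The p-quantile of Normal(μ,σ) is μ + z_p·σ, with z_{0.06} = -1.555 and z_{0.73} = 0.6128.
Eliminate σ: μ = (z₂·x₁ − z₁·x₂)/(z₂ − z₁) = (0.6128·39.2 − (-1.555)·86.2)/2.168 = 72.91.
Then σ = (x₂ − x₁)/(z₂ − z₁) = (86.2 − 39.2)/2.168 = 21.68.
Precision τ = 1/σ² = 1/21.68² = 0.00213.

μ = 72.91, τ = 0.00213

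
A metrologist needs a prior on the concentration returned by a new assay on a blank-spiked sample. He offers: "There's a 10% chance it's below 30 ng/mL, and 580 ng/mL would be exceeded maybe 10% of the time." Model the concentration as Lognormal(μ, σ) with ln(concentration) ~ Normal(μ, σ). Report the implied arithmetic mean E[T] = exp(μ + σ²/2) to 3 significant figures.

E[T] ≈ 257 ng/mL

If T ~ Lognormal(μ,σ) then ln T ~ Normal(μ,σ), so the p-quantile of ln T is μ + z_p·σ.
ln(30) = 3.401 and ln(580) = 6.363; z_{0.1} = -1.282, z_{0.9} = 1.282.
σ = (6.363 − 3.401)/(1.282 − (-1.282)) = 1.156.
μ = 3.401 − (-1.282)·1.156 = 4.882.
E[T] = exp(μ + σ²/2) = exp(4.882 + 0.6677) = 257 ng/mL.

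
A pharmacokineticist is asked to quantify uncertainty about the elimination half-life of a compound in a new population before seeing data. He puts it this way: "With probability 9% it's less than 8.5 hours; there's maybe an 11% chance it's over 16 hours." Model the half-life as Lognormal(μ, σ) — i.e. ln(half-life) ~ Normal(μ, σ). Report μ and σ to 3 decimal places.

If T ~ Lognormal(μ,σ) then ln T ~ Normal(μ,σ), so the p-quantile of ln T is μ + z_p·σ.
ln(8.5) = 2.14 and ln(16) = 2.773; z_{0.09} = -1.341, z_{0.89} = 1.227.
σ = (2.773 − 2.14)/(1.227 − (-1.341)) = 0.246.
μ = 2.14 − (-1.341)·0.246 = 2.470.

μ ≈ 2.470, σ ≈ 0.246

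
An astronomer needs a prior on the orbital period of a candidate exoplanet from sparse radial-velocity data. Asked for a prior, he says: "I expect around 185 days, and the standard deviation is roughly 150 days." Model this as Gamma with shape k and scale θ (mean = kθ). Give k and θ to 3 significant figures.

k ≈ 1.52, θ ≈ 122

For Gamma(k, scale θ): mean = kθ, variance = kθ², so CV = 1/√k.
CV = SD/mean = 150/185 = 0.8108, hence k = 1/CV² = 1.52.
Then θ = mean/k = 185/1.52 = 122.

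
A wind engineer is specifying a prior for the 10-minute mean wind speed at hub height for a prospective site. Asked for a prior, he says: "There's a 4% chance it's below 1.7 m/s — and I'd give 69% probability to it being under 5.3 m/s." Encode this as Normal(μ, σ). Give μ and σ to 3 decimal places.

μ = 4.505, σ = 1.602

The p-quantile of Normal(μ,σ) is μ + z_p·σ, with z_{0.04} = -1.751 and z_{0.69} = 0.4959.
Eliminate σ: μ = (z₂·x₁ − z₁·x₂)/(z₂ − z₁) = (0.4959·1.7 − (-1.751)·5.3)/2.247 = 4.505.
Then σ = (x₂ − x₁)/(z₂ − z₁) = (5.3 − 1.7)/2.247 = 1.602.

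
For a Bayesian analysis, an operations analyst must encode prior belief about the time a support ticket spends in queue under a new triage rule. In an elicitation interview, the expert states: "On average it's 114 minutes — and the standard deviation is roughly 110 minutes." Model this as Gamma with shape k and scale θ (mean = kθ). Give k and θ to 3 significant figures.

k ≈ 1.07, θ ≈ 106

For Gamma(k, scale θ): mean = kθ, variance = kθ², so CV = 1/√k.
CV = SD/mean = 110/114 = 0.9649, hence k = 1/CV² = 1.07.
Then θ = mean/k = 114/1.07 = 106.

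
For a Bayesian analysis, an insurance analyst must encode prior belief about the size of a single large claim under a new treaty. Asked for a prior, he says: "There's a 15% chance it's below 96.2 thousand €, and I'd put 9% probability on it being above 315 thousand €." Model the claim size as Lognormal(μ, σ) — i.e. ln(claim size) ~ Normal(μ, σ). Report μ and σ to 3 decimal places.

μ ≈ 5.084, σ ≈ 0.499

If T ~ Lognormal(μ,σ) then ln T ~ Normal(μ,σ), so the p-quantile of ln T is μ + z_p·σ.
ln(96.2) = 4.566 and ln(315) = 5.753; z_{0.15} = -1.036, z_{0.91} = 1.341.
σ = (5.753 − 4.566)/(1.341 − (-1.036)) = 0.499.
μ = 4.566 − (-1.036)·0.499 = 5.084.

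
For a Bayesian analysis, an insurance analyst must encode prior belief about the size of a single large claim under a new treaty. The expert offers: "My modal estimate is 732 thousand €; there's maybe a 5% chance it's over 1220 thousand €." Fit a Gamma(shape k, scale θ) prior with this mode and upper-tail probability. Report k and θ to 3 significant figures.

Gamma(k,θ) with k>1 has mode (k−1)θ, so θ = 732/(k−1).
Need P(X < 1220) = 0.95 with θ tied to k this way. Start at k = 2, θ = 732: P(X<1220) ≈ 0.496.
Too low — raise k to concentrate. Iterating converges to k ≈ 11.7.
Then θ = 732/(11.7−1) ≈ 68.4.

k ≈ 11.7, θ ≈ 68.4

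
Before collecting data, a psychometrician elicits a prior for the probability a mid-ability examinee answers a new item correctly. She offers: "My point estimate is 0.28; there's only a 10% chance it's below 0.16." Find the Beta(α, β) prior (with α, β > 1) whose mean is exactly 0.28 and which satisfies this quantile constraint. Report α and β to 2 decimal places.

With mean 0.28 fixed, write α = 0.28s, β = 0.72s where s = α+β.
Need P(θ < 0.16) = 0.1 under Beta(0.28s, 0.72s). Normal approximation: (q−m)/√(m(1−m)/s) ≈ z_{0.1} = -1.28, so s ≈ 0.28·0.72·(-1.28)²/(0.16−0.28)² = 23.0.
At s = 23.0: P(θ<0.16) ≈ 0.086. Adjusting to match 0.1 gives s ≈ 20.59.
So α = 0.28·20.59 ≈ 5.76, β = 0.72·20.59 ≈ 14.82.

α ≈ 5.76, β ≈ 14.82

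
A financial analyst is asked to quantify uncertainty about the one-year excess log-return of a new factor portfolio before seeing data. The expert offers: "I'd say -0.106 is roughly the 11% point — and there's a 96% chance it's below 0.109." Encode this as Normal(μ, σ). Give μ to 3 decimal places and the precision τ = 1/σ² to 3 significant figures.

μ = -0.017, τ = 192

For Normal(μ,σ), the p-quantile is μ + z_p·σ. Here z_{0.11} = -1.227, z_{0.96} = 1.751.
So -0.106 = μ − 1.227σ and 0.109 = μ + 1.751σ.
Subtracting: σ = (0.109 − -0.106)/(1.751 − (-1.227)) = 0.072.
Then μ = -0.106 − (-1.227)·0.072 = -0.017.
Precision τ = 1/σ² = 1/0.07222² = 192.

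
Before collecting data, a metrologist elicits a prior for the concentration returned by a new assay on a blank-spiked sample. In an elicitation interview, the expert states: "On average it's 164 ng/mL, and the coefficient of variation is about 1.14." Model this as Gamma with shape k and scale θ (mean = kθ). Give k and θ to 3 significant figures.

For Gamma(k, scale θ): mean = kθ, variance = kθ², so CV = 1/√k.
CV = 1.14, hence k = 1/CV² = 0.769.
Then θ = mean/k = 164/0.769 = 213.

k ≈ 0.769, θ ≈ 213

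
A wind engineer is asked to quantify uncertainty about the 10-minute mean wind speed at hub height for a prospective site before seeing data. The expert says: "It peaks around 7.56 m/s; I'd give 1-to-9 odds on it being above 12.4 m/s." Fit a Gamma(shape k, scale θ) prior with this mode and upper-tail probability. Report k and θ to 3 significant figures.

Gamma(k,θ) with k>1 has mode (k−1)θ, so θ = 7.56/(k−1).
Need P(X < 12.4) = 0.9 with θ tied to k this way. Start at k = 2, θ = 7.56: P(X<12.4) ≈ 0.488.
Too low — raise k to concentrate. Iterating converges to k ≈ 8.7.
Then θ = 7.56/(8.7−1) ≈ 0.982.

k ≈ 8.7, θ ≈ 0.982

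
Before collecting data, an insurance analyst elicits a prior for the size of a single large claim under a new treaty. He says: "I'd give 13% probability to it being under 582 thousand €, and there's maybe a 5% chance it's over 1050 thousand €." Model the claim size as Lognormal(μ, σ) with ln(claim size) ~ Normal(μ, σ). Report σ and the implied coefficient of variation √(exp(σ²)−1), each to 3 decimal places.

If T ~ Lognormal(μ,σ) then ln T ~ Normal(μ,σ), so the p-quantile of ln T is μ + z_p·σ.
ln(582) = 6.366 and ln(1050) = 6.957; z_{0.13} = -1.126, z_{0.95} = 1.645.
σ = (6.957 − 6.366)/(1.645 − (-1.126)) = 0.213.
μ = 6.366 − (-1.126)·0.213 = 6.606.
CV = √(exp(σ²)−1) = √(exp(0.0453)−1) = 0.215.

σ ≈ 0.213, CV ≈ 0.215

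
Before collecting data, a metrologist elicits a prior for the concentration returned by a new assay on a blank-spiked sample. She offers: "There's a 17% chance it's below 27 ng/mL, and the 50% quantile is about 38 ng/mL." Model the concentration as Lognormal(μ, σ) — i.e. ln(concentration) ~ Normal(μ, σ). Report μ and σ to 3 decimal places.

If T ~ Lognormal(μ,σ) then ln T ~ Normal(μ,σ), so the p-quantile of ln T is μ + z_p·σ.
ln(27) = 3.296 and ln(38) = 3.638; z_{0.17} = -0.9542, z_{0.5} = 0.
σ = (3.638 − 3.296)/(0 − (-0.9542)) = 0.358.
μ = 3.296 − (-0.9542)·0.358 = 3.638.

μ ≈ 3.638, σ ≈ 0.358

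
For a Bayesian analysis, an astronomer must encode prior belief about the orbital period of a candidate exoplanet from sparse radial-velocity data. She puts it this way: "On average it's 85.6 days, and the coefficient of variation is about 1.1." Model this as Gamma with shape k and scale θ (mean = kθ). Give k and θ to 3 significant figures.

k ≈ 0.826, θ ≈ 104

For Gamma(k, scale θ): mean = kθ, variance = kθ², so CV = 1/√k.
CV = 1.1, hence k = 1/CV² = 0.826.
Then θ = mean/k = 85.6/0.826 = 104.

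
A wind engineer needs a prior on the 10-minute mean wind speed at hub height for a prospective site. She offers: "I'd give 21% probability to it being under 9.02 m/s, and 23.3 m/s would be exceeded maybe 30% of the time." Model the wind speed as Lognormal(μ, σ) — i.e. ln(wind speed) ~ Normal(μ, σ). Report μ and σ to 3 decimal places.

If T ~ Lognormal(μ,σ) then ln T ~ Normal(μ,σ), so the p-quantile of ln T is μ + z_p·σ.
ln(9.02) = 2.199 and ln(23.3) = 3.148; z_{0.21} = -0.8064, z_{0.7} = 0.5244.
σ = (3.148 − 2.199)/(0.5244 − (-0.8064)) = 0.713.
μ = 2.199 − (-0.8064)·0.713 = 2.775.

μ ≈ 2.775, σ ≈ 0.713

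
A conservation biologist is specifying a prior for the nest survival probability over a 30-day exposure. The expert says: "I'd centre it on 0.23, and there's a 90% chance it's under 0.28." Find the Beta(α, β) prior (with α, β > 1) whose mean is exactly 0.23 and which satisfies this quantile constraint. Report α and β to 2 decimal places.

With mean 0.23 fixed, write α = 0.23s, β = 0.77s where s = α+β.
Need P(θ < 0.28) = 0.9 under Beta(0.23s, 0.77s). Normal approximation: (q−m)/√(m(1−m)/s) ≈ z_{0.9} = 1.28, so s ≈ 0.23·0.77·(1.28)²/(0.28−0.23)² = 116.3.
At s = 116.3: P(θ<0.28) ≈ 0.897. Adjusting to match 0.9 gives s ≈ 120.19.
So α = 0.23·120.19 ≈ 27.64, β = 0.77·120.19 ≈ 92.55.

α ≈ 27.64, β ≈ 92.55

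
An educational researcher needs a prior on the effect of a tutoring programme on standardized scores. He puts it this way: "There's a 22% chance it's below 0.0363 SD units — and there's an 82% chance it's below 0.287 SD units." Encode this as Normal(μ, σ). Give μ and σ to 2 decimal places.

The p-quantile of Normal(μ,σ) is μ + z_p·σ, with z_{0.22} = -0.7722 and z_{0.82} = 0.9154.
Eliminate σ: μ = (z₂·x₁ − z₁·x₂)/(z₂ − z₁) = (0.9154·0.0363 − (-0.7722)·0.287)/1.688 = 0.15.
Then σ = (x₂ − x₁)/(z₂ − z₁) = (0.287 − 0.0363)/1.688 = 0.15.

μ = 0.15, σ = 0.15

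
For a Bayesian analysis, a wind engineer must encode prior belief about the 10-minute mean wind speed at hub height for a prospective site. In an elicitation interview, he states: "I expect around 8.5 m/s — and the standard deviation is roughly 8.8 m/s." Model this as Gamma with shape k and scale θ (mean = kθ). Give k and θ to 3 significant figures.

For Gamma(k, scale θ): mean = kθ, variance = kθ², so CV = 1/√k.
CV = SD/mean = 8.8/8.5 = 1.035, hence k = 1/CV² = 0.933.
Then θ = mean/k = 8.5/0.933 = 9.11.

k ≈ 0.933, θ ≈ 9.11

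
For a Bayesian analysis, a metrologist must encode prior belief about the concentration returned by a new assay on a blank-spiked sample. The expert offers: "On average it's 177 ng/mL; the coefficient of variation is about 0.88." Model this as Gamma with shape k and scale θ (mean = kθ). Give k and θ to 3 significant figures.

k ≈ 1.29, θ ≈ 137

For Gamma(k, scale θ): mean = kθ, variance = kθ², so CV = 1/√k.
CV = 0.88, hence k = 1/CV² = 1.29.
Then θ = mean/k = 177/1.29 = 137.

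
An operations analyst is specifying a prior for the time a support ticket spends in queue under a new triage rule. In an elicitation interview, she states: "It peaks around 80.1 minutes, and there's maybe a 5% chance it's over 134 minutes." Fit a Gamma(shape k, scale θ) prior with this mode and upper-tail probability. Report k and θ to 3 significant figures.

Gamma(k,θ) with k>1 has mode (k−1)θ, so θ = 80.1/(k−1).
Need P(X < 134) = 0.95 with θ tied to k this way. Start at k = 2, θ = 80.1: P(X<134) ≈ 0.498.
Too low — raise k to concentrate. Iterating converges to k ≈ 11.5.
Then θ = 80.1/(11.5−1) ≈ 7.59.

k ≈ 11.5, θ ≈ 7.59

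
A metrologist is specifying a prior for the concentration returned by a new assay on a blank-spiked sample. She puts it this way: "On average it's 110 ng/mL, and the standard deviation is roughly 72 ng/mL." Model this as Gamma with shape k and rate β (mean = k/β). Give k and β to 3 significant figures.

k ≈ 2.33, β ≈ 0.0212

For Gamma(k, rate β): mean = k/β, variance = k/β², so CV = 1/√k.
CV = SD/mean = 72/110 = 0.6545, hence k = 1/CV² = 2.33.
Then β = k/mean = 2.33/110 = 0.0212.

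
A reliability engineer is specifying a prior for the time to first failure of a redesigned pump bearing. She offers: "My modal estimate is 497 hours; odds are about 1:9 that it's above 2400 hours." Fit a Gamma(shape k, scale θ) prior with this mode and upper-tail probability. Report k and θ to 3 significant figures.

Gamma(k,θ) with k>1 has mode (k−1)θ, so θ = 497/(k−1).
Need P(X < 2400) = 0.9 with θ tied to k this way. Start at k = 2, θ = 497: P(X<2400) ≈ 0.953.
Too high — lower k to spread out. Iterating converges to k ≈ 1.72.
Then θ = 497/(1.72−1) ≈ 693.

k ≈ 1.72, θ ≈ 693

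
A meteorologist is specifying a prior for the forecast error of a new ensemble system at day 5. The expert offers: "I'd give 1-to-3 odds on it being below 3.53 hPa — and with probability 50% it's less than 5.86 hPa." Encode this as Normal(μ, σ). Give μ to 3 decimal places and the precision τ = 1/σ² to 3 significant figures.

μ = 5.860, τ = 0.0838

For Normal(μ,σ), the p-quantile is μ + z_p·σ. Here z_{0.25} = -0.6745, z_{0.5} = 0.
So 3.53 = μ − 0.6745σ and 5.86 = μ + 0σ.
Subtracting: σ = (5.86 − 3.53)/(0 − (-0.6745)) = 3.454.
Then μ = 3.53 − (-0.6745)·3.454 = 5.860.
Precision τ = 1/σ² = 1/3.454² = 0.0838.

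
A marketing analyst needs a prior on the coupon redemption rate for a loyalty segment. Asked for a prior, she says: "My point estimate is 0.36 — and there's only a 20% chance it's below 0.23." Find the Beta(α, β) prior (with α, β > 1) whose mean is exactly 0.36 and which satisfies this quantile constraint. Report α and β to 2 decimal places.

With mean 0.36 fixed, write α = 0.36s, β = 0.64s where s = α+β.
Need P(θ < 0.23) = 0.2 under Beta(0.36s, 0.64s). Normal approximation: (q−m)/√(m(1−m)/s) ≈ z_{0.2} = -0.842, so s ≈ 0.36·0.64·(-0.842)²/(0.23−0.36)² = 9.7.
At s = 9.7: P(θ<0.23) ≈ 0.205. Adjusting to match 0.2 gives s ≈ 10.01.
So α = 0.36·10.01 ≈ 3.60, β = 0.64·10.01 ≈ 6.40.

α ≈ 3.60, β ≈ 6.40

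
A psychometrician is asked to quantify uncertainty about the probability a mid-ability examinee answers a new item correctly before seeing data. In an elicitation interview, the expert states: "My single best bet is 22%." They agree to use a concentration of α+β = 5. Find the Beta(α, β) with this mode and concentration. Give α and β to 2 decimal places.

For α,β > 1 the Beta mode is (α−1)/(α+β−2). With α+β = 5, the mode is (α−1)/3.
Set (α−1)/3 = 0.22 → α = 1 + 0.22·3 = 1.66.
β = 5 − α = 3.34.

α = 1.66, β = 3.34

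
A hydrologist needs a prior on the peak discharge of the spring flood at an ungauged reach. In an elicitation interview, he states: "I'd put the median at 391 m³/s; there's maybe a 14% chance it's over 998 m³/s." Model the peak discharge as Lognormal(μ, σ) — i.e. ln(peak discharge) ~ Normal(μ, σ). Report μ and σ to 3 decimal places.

If T ~ Lognormal(μ,σ) then ln T ~ Normal(μ,σ), so the p-quantile of ln T is μ + z_p·σ.
ln(391) = 5.969 and ln(998) = 6.906; z_{0.5} = 0, z_{0.86} = 1.08.
σ = (6.906 − 5.969)/(1.08 − (0)) = 0.867.
μ = 5.969 − (0)·0.867 = 5.969.

μ ≈ 5.969, σ ≈ 0.867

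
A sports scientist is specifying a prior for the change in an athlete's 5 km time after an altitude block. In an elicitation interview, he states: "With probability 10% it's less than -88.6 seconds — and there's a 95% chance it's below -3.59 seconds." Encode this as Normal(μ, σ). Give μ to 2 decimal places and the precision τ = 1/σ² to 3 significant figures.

μ = -51.37, τ = 0.00119

For Normal(μ,σ), the p-quantile is μ + z_p·σ. Here z_{0.1} = -1.282, z_{0.95} = 1.645.
So -88.6 = μ − 1.282σ and -3.59 = μ + 1.645σ.
Subtracting: σ = (-3.59 − -88.6)/(1.645 − (-1.282)) = 29.05.
Then μ = -88.6 − (-1.282)·29.05 = -51.37.
Precision τ = 1/σ² = 1/29.05² = 0.00119.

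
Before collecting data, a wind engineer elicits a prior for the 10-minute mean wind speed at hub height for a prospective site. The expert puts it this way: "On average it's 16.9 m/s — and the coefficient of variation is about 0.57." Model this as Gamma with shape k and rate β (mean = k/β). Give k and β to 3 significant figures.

For Gamma(k, rate β): mean = k/β, variance = k/β², so CV = 1/√k.
CV = 0.57, hence k = 1/CV² = 3.08.
Then β = k/mean = 3.08/16.9 = 0.182.

k ≈ 3.08, β ≈ 0.182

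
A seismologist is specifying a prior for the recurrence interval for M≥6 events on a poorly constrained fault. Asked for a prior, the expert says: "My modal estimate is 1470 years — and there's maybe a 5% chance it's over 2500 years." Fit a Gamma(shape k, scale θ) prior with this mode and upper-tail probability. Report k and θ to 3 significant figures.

Gamma(k,θ) with k>1 has mode (k−1)θ, so θ = 1470/(k−1).
Need P(X < 2500) = 0.95 with θ tied to k this way. Start at k = 2, θ = 1470: P(X<2500) ≈ 0.507.
Too low — raise k to concentrate. Iterating converges to k ≈ 10.9.
Then θ = 1470/(10.9−1) ≈ 148.

k ≈ 10.9, θ ≈ 148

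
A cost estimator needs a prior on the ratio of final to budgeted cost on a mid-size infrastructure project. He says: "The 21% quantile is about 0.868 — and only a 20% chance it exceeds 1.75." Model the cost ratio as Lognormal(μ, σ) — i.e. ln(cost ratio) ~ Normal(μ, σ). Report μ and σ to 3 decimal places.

μ ≈ 0.202, σ ≈ 0.425

If T ~ Lognormal(μ,σ) then ln T ~ Normal(μ,σ), so the p-quantile of ln T is μ + z_p·σ.
ln(0.868) = -0.1416 and ln(1.75) = 0.5596; z_{0.21} = -0.8064, z_{0.8} = 0.8416.
σ = (0.5596 − -0.1416)/(0.8416 − (-0.8064)) = 0.425.
μ = -0.1416 − (-0.8064)·0.425 = 0.202.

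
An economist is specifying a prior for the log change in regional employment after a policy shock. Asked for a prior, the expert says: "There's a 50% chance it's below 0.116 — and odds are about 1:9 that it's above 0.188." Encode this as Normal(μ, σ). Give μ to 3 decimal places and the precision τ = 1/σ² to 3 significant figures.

The p-quantile of Normal(μ,σ) is μ + z_p·σ, with z_{0.5} = 0 and z_{0.9} = 1.282.
Eliminate σ: μ = (z₂·x₁ − z₁·x₂)/(z₂ − z₁) = (1.282·0.116 − (0)·0.188)/1.282 = 0.116.
Then σ = (x₂ − x₁)/(z₂ − z₁) = (0.188 − 0.116)/1.282 = 0.056.
Precision τ = 1/σ² = 1/0.05618² = 317.

μ = 0.116, τ = 317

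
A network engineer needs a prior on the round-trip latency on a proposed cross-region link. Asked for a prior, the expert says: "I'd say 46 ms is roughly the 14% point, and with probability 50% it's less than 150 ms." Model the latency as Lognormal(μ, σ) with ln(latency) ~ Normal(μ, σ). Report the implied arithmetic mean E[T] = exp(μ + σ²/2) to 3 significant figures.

E[T] ≈ 273 ms

If T ~ Lognormal(μ,σ) then ln T ~ Normal(μ,σ), so the p-quantile of ln T is μ + z_p·σ.
ln(46) = 3.829 and ln(150) = 5.011; z_{0.14} = -1.08, z_{0.5} = 0.
σ = (5.011 − 3.829)/(0 − (-1.08)) = 1.094.
μ = 3.829 − (-1.08)·1.094 = 5.011.
E[T] = exp(μ + σ²/2) = exp(5.011 + 0.5985) = 273 ms.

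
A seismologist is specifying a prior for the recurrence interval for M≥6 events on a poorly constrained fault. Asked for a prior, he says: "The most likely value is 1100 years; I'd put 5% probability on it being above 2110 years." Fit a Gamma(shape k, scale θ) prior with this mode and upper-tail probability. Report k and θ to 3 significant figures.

Gamma(k,θ) with k>1 has mode (k−1)θ, so θ = 1100/(k−1).
Need P(X < 2110) = 0.95 with θ tied to k this way. Start at k = 2, θ = 1100: P(X<2110) ≈ 0.571.
Too low — raise k to concentrate. Iterating converges to k ≈ 7.55.
Then θ = 1100/(7.55−1) ≈ 168.

k ≈ 7.55, θ ≈ 168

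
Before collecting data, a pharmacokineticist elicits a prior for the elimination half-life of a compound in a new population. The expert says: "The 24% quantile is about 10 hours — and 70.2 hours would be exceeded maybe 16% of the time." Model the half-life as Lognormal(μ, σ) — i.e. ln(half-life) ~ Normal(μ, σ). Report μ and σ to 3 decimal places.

If T ~ Lognormal(μ,σ) then ln T ~ Normal(μ,σ), so the p-quantile of ln T is μ + z_p·σ.
ln(10) = 2.303 and ln(70.2) = 4.251; z_{0.24} = -0.7063, z_{0.84} = 0.9945.
σ = (4.251 − 2.303)/(0.9945 − (-0.7063)) = 1.146.
μ = 2.303 − (-0.7063)·1.146 = 3.112.

μ ≈ 3.112, σ ≈ 1.146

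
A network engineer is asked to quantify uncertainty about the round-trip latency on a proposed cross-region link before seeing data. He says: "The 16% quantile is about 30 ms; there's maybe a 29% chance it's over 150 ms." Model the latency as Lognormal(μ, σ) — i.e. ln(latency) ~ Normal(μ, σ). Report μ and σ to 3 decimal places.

If T ~ Lognormal(μ,σ) then ln T ~ Normal(μ,σ), so the p-quantile of ln T is μ + z_p·σ.
ln(30) = 3.401 and ln(150) = 5.011; z_{0.16} = -0.9945, z_{0.71} = 0.5534.
σ = (5.011 − 3.401)/(0.5534 − (-0.9945)) = 1.040.
μ = 3.401 − (-0.9945)·1.040 = 4.435.

μ ≈ 4.435, σ ≈ 1.040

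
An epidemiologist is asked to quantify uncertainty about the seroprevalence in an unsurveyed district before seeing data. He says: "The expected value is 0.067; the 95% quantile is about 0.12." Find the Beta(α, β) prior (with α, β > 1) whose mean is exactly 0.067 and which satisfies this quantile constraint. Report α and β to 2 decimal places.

α ≈ 5.00, β ≈ 69.68

With mean 0.067 fixed, write α = 0.067s, β = 0.933s where s = α+β.
Need P(θ < 0.12) = 0.95 under Beta(0.067s, 0.933s). Normal approximation: (q−m)/√(m(1−m)/s) ≈ z_{0.95} = 1.64, so s ≈ 0.067·0.933·(1.64)²/(0.12−0.067)² = 60.2.
At s = 60.2: P(θ<0.12) ≈ 0.934. Adjusting to match 0.95 gives s ≈ 74.68.
So α = 0.067·74.68 ≈ 5.00, β = 0.933·74.68 ≈ 69.68.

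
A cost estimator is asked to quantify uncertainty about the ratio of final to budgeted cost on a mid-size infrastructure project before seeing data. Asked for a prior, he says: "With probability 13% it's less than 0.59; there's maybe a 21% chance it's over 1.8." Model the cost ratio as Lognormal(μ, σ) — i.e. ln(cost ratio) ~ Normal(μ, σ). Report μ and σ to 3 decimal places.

If T ~ Lognormal(μ,σ) then ln T ~ Normal(μ,σ), so the p-quantile of ln T is μ + z_p·σ.
ln(0.59) = -0.5276 and ln(1.8) = 0.5878; z_{0.13} = -1.126, z_{0.79} = 0.8064.
σ = (0.5878 − -0.5276)/(0.8064 − (-1.126)) = 0.577.
μ = -0.5276 − (-1.126)·0.577 = 0.122.

μ ≈ 0.122, σ ≈ 0.577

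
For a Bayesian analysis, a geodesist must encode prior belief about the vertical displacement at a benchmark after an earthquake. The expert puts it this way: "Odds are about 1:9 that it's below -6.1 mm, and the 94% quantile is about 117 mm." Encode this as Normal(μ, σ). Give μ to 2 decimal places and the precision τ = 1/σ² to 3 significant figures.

For Normal(μ,σ), the p-quantile is μ + z_p·σ. Here z_{0.1} = -1.282, z_{0.94} = 1.555.
So -6.1 = μ − 1.282σ and 117 = μ + 1.555σ.
Subtracting: σ = (117 − -6.1)/(1.555 − (-1.282)) = 43.40.
Then μ = -6.1 − (-1.282)·43.40 = 49.52.
Precision τ = 1/σ² = 1/43.4² = 0.000531.

μ = 49.52, τ = 0.000531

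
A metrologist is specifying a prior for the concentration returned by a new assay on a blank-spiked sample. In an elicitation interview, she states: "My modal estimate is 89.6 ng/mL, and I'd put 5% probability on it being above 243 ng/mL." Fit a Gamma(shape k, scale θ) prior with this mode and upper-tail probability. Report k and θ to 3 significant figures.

k ≈ 3.7, θ ≈ 33.2

Gamma(k,θ) with k>1 has mode (k−1)θ, so θ = 89.6/(k−1).
Need P(X < 243) = 0.95 with θ tied to k this way. Start at k = 2, θ = 89.6: P(X<243) ≈ 0.754.
Too low — raise k to concentrate. Iterating converges to k ≈ 3.7.
Then θ = 89.6/(3.7−1) ≈ 33.2.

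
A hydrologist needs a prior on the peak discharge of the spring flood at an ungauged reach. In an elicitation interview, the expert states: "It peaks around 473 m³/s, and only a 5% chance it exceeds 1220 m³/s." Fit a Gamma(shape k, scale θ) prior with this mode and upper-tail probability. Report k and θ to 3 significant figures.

k ≈ 4.01, θ ≈ 157

Gamma(k,θ) with k>1 has mode (k−1)θ, so θ = 473/(k−1).
Need P(X < 1220) = 0.95 with θ tied to k this way. Start at k = 2, θ = 473: P(X<1220) ≈ 0.729.
Too low — raise k to concentrate. Iterating converges to k ≈ 4.01.
Then θ = 473/(4.01−1) ≈ 157.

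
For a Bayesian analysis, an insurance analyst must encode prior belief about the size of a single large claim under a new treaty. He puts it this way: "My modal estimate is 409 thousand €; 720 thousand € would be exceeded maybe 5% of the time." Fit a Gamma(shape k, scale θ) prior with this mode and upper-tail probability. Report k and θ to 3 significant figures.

Gamma(k,θ) with k>1 has mode (k−1)θ, so θ = 409/(k−1).
Need P(X < 720) = 0.95 with θ tied to k this way. Start at k = 2, θ = 409: P(X<720) ≈ 0.525.
Too low — raise k to concentrate. Iterating converges to k ≈ 9.72.
Then θ = 409/(9.72−1) ≈ 46.9.

k ≈ 9.72, θ ≈ 46.9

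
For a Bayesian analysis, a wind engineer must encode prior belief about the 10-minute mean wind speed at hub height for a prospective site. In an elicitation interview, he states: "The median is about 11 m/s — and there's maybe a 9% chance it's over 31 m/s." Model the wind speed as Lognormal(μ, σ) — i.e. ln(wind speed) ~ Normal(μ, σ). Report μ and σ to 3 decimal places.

If T ~ Lognormal(μ,σ) then ln T ~ Normal(μ,σ), so the p-quantile of ln T is μ + z_p·σ.
ln(11) = 2.398 and ln(31) = 3.434; z_{0.5} = 0, z_{0.91} = 1.341.
σ = (3.434 − 2.398)/(1.341 − (0)) = 0.773.
μ = 2.398 − (0)·0.773 = 2.398.

μ ≈ 2.398, σ ≈ 0.773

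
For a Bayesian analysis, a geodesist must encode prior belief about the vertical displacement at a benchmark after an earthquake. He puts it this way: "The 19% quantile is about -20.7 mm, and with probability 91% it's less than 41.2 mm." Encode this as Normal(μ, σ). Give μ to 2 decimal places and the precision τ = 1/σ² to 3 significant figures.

μ = 3.79, τ = 0.00128

The p-quantile of Normal(μ,σ) is μ + z_p·σ, with z_{0.19} = -0.8779 and z_{0.91} = 1.341.
Eliminate σ: μ = (z₂·x₁ − z₁·x₂)/(z₂ − z₁) = (1.341·-20.7 − (-0.8779)·41.2)/2.219 = 3.79.
Then σ = (x₂ − x₁)/(z₂ − z₁) = (41.2 − -20.7)/2.219 = 27.90.
Precision τ = 1/σ² = 1/27.9² = 0.00128.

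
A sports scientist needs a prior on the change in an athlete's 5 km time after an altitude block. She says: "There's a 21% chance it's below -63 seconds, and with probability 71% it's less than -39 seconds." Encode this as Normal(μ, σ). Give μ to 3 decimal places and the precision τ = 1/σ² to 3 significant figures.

μ = -48.767, τ = 0.00321

The p-quantile of Normal(μ,σ) is μ + z_p·σ, with z_{0.21} = -0.8064 and z_{0.71} = 0.5534.
Eliminate σ: μ = (z₂·x₁ − z₁·x₂)/(z₂ − z₁) = (0.5534·-63 − (-0.8064)·-39)/1.36 = -48.767.
Then σ = (x₂ − x₁)/(z₂ − z₁) = (-39 − -63)/1.36 = 17.650.
Precision τ = 1/σ² = 1/17.65² = 0.00321.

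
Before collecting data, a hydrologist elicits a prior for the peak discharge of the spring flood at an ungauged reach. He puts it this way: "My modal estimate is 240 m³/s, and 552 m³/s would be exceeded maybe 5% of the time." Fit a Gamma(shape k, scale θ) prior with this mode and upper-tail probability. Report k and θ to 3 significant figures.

Gamma(k,θ) with k>1 has mode (k−1)θ, so θ = 240/(k−1).
Need P(X < 552) = 0.95 with θ tied to k this way. Start at k = 2, θ = 240: P(X<552) ≈ 0.669.
Too low — raise k to concentrate. Iterating converges to k ≈ 4.95.
Then θ = 240/(4.95−1) ≈ 60.8.

k ≈ 4.95, θ ≈ 60.8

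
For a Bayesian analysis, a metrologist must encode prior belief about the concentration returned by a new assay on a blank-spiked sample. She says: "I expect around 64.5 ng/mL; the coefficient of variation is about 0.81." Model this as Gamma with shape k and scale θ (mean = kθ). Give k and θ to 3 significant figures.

For Gamma(k, scale θ): mean = kθ, variance = kθ², so CV = 1/√k.
CV = 0.81, hence k = 1/CV² = 1.52.
Then θ = mean/k = 64.5/1.52 = 42.3.

k ≈ 1.52, θ ≈ 42.3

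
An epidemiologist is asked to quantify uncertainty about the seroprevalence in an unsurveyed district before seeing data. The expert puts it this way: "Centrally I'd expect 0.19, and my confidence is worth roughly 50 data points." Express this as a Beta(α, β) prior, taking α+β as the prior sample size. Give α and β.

Under the effective-sample-size interpretation, Beta(α, β) has prior mean α/(α+β) and prior sample size α+β.
So α+β = 50 and α/(α+β) = 0.19, giving α = 0.19·50 = 9.5 and β = 50 − 9.5 = 40.5.

α = 9.5, β = 40.5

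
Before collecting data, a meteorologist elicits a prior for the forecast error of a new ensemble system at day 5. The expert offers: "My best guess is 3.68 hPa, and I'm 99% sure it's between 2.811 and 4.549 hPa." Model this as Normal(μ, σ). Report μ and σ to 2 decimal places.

A symmetric 99% interval runs μ ± z·σ with z = 2.576.
Half-width = 0.869, so σ = 0.869/2.576 = 0.34.
μ is the stated best guess, 3.68.

μ = 3.68, σ = 0.34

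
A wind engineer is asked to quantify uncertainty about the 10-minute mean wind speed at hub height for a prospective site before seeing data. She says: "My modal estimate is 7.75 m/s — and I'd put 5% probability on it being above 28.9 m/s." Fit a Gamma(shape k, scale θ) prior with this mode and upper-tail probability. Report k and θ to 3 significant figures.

Gamma(k,θ) with k>1 has mode (k−1)θ, so θ = 7.75/(k−1).
Need P(X < 28.9) = 0.95 with θ tied to k this way. Start at k = 2, θ = 7.75: P(X<28.9) ≈ 0.886.
Too low — raise k to concentrate. Iterating converges to k ≈ 2.47.
Then θ = 7.75/(2.47−1) ≈ 5.26.

k ≈ 2.47, θ ≈ 5.26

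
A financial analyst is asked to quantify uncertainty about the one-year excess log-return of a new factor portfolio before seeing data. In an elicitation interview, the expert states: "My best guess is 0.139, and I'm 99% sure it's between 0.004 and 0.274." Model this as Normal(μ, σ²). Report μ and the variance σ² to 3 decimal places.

μ = 0.139, σ² = 0.003

A symmetric 99% interval runs μ ± z·σ with z = 2.576.
Half-width = 0.135, so σ = 0.135/2.576 = 0.0524 and σ² = 0.003.
μ is the stated best guess, 0.139.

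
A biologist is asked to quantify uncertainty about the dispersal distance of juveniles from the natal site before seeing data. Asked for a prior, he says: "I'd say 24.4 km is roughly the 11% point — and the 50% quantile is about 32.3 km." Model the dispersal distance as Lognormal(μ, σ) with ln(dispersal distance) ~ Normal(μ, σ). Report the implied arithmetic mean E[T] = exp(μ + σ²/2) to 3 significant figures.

If T ~ Lognormal(μ,σ) then ln T ~ Normal(μ,σ), so the p-quantile of ln T is μ + z_p·σ.
ln(24.4) = 3.195 and ln(32.3) = 3.475; z_{0.11} = -1.227, z_{0.5} = 0.
σ = (3.475 − 3.195)/(0 − (-1.227)) = 0.229.
μ = 3.195 − (-1.227)·0.229 = 3.475.
E[T] = exp(μ + σ²/2) = exp(3.475 + 0.0261) = 33.2 km.

E[T] ≈ 33.2 km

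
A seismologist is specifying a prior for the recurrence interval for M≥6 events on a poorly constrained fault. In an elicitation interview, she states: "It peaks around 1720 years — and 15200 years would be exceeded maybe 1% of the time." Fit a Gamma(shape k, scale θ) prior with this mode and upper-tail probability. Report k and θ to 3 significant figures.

Gamma(k,θ) with k>1 has mode (k−1)θ, so θ = 1720/(k−1).
Need P(X < 15200) = 0.99 with θ tied to k this way. Start at k = 2, θ = 1720: P(X<15200) ≈ 0.999.
Too high — lower k to spread out. Iterating converges to k ≈ 1.68.
Then θ = 1720/(1.68−1) ≈ 2520.

k ≈ 1.68, θ ≈ 2520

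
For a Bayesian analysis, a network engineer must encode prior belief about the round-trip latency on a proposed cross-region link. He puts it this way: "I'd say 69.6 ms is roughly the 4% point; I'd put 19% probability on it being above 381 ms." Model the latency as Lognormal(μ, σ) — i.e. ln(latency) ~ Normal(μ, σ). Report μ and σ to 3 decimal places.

μ ≈ 5.375, σ ≈ 0.647

If T ~ Lognormal(μ,σ) then ln T ~ Normal(μ,σ), so the p-quantile of ln T is μ + z_p·σ.
ln(69.6) = 4.243 and ln(381) = 5.943; z_{0.04} = -1.751, z_{0.81} = 0.8779.
σ = (5.943 − 4.243)/(0.8779 − (-1.751)) = 0.647.
μ = 4.243 − (-1.751)·0.647 = 5.375.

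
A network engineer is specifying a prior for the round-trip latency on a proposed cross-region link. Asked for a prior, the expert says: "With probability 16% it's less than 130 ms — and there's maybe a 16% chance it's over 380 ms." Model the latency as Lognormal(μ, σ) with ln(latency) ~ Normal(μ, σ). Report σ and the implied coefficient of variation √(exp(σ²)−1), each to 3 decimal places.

σ ≈ 0.539, CV ≈ 0.581

If T ~ Lognormal(μ,σ) then ln T ~ Normal(μ,σ), so the p-quantile of ln T is μ + z_p·σ.
ln(130) = 4.868 and ln(380) = 5.94; z_{0.16} = -0.9945, z_{0.84} = 0.9945.
σ = (5.94 − 4.868)/(0.9945 − (-0.9945)) = 0.539.
μ = 4.868 − (-0.9945)·0.539 = 5.404.
CV = √(exp(σ²)−1) = √(exp(0.2909)−1) = 0.581.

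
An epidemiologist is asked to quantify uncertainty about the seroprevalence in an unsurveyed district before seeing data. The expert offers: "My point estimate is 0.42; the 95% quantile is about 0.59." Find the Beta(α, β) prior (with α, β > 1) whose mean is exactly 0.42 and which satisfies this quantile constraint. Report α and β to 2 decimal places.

With mean 0.42 fixed, write α = 0.42s, β = 0.58s where s = α+β.
Need P(θ < 0.59) = 0.95 under Beta(0.42s, 0.58s). Normal approximation: (q−m)/√(m(1−m)/s) ≈ z_{0.95} = 1.64, so s ≈ 0.42·0.58·(1.64)²/(0.59−0.42)² = 22.8.
At s = 22.8: P(θ<0.59) ≈ 0.949. Adjusting to match 0.95 gives s ≈ 23.01.
So α = 0.42·23.01 ≈ 9.67, β = 0.58·23.01 ≈ 13.35.

α ≈ 9.67, β ≈ 13.35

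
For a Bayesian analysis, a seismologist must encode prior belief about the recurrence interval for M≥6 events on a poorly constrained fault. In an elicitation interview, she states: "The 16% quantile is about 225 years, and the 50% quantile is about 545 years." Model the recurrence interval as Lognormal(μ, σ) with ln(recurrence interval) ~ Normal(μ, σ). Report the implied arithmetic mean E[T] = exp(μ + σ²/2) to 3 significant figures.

E[T] ≈ 810 years

If T ~ Lognormal(μ,σ) then ln T ~ Normal(μ,σ), so the p-quantile of ln T is μ + z_p·σ.
ln(225) = 5.416 and ln(545) = 6.301; z_{0.16} = -0.9945, z_{0.5} = 0.
σ = (6.301 − 5.416)/(0 − (-0.9945)) = 0.890.
μ = 5.416 − (-0.9945)·0.890 = 6.301.
E[T] = exp(μ + σ²/2) = exp(6.301 + 0.3957) = 810 years.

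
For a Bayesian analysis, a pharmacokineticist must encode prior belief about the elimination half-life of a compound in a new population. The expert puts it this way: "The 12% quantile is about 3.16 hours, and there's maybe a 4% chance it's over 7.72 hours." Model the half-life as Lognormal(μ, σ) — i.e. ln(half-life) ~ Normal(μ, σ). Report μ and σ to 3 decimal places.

If T ~ Lognormal(μ,σ) then ln T ~ Normal(μ,σ), so the p-quantile of ln T is μ + z_p·σ.
ln(3.16) = 1.151 and ln(7.72) = 2.044; z_{0.12} = -1.175, z_{0.96} = 1.751.
σ = (2.044 − 1.151)/(1.751 − (-1.175)) = 0.305.
μ = 1.151 − (-1.175)·0.305 = 1.509.

μ ≈ 1.509, σ ≈ 0.305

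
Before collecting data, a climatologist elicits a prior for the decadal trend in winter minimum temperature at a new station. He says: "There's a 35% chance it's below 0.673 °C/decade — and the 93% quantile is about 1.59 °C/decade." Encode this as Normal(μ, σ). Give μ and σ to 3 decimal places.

μ = 0.863, σ = 0.493

The p-quantile of Normal(μ,σ) is μ + z_p·σ, with z_{0.35} = -0.3853 and z_{0.93} = 1.476.
Eliminate σ: μ = (z₂·x₁ − z₁·x₂)/(z₂ − z₁) = (1.476·0.673 − (-0.3853)·1.59)/1.861 = 0.863.
Then σ = (x₂ − x₁)/(z₂ − z₁) = (1.59 − 0.673)/1.861 = 0.493.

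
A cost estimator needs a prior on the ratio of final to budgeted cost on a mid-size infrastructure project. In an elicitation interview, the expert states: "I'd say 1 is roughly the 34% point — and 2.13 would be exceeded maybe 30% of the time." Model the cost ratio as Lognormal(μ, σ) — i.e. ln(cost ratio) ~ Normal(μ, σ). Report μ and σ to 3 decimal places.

μ ≈ 0.333, σ ≈ 0.807

If T ~ Lognormal(μ,σ) then ln T ~ Normal(μ,σ), so the p-quantile of ln T is μ + z_p·σ.
ln(1) = 0 and ln(2.13) = 0.7561; z_{0.34} = -0.4125, z_{0.7} = 0.5244.
σ = (0.7561 − 0)/(0.5244 − (-0.4125)) = 0.807.
μ = 0 − (-0.4125)·0.807 = 0.333.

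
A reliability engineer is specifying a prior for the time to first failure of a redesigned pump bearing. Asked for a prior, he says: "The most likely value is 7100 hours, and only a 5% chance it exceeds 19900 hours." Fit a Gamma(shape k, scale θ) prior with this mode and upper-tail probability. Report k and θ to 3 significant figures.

k ≈ 3.52, θ ≈ 2820

Gamma(k,θ) with k>1 has mode (k−1)θ, so θ = 7100/(k−1).
Need P(X < 19900) = 0.95 with θ tied to k this way. Start at k = 2, θ = 7100: P(X<19900) ≈ 0.769.
Too low — raise k to concentrate. Iterating converges to k ≈ 3.52.
Then θ = 7100/(3.52−1) ≈ 2820.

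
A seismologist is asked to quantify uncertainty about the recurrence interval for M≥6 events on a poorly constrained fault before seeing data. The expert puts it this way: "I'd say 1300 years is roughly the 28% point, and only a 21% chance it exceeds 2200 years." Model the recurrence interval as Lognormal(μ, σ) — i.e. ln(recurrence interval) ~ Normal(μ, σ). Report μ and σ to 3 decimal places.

If T ~ Lognormal(μ,σ) then ln T ~ Normal(μ,σ), so the p-quantile of ln T is μ + z_p·σ.
ln(1300) = 7.17 and ln(2200) = 7.696; z_{0.28} = -0.5828, z_{0.79} = 0.8064.
σ = (7.696 − 7.17)/(0.8064 − (-0.5828)) = 0.379.
μ = 7.17 − (-0.5828)·0.379 = 7.391.

μ ≈ 7.391, σ ≈ 0.379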